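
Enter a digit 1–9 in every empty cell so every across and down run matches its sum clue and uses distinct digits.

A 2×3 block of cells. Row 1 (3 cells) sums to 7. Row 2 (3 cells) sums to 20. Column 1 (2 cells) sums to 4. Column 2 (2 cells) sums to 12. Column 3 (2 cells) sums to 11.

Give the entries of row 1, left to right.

1 4 2

7 in 3 cells must be {1,2,4}; 4 in 2 cells must be {1,3}.
The 7 across and the 4 down share only 1, so (1,1) = 1.
Given what's placed, (1,2) must be 4 to fit the 7 across and 12 down.
(1,3) = 7 − 5 = 2 completes the 7 across.
(2,1) = 4 − 1 = 3 completes the 4 down.
(2,2) = 12 − 4 = 8 completes the 12 down.
(2,3) = 20 − 11 = 9 completes the 20 across.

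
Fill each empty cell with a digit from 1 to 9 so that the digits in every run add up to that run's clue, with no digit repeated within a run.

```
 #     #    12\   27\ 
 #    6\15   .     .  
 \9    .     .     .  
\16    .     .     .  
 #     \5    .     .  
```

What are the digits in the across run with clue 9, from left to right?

Only 6 fits R1C2 under both its across sum 15 and down sum 12.
R1C3 = 15 − 6 = 9 completes the 15 across.
Nothing is forced directly, so branch on R4C3, whose candidates are 3 or 4. If R4C3 = 3: then R2C3 would have to be in {1,2,3,4,5,6} for the 9 across but in {7,8} for the 27 down — contradiction. So R4C3 = 4.
R2C3 = 6: the only remaining digit allowed by both the 9 across and the 27 down.
R3C3 = 27 − 19 = 8 completes the 27 down.
R4C2 = 5 − 4 = 1 completes the 5 across.
Given what's placed, R2C2 must be 2 to fit the 9 across and 12 down.
R3C2 = 12 − 9 = 3 completes the 12 down.
R2C1 = 9 − 8 = 1 completes the 9 across.

1 2 6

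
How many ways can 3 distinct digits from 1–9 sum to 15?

3 distinct digits from 1–9 sum between 6 and 24.

8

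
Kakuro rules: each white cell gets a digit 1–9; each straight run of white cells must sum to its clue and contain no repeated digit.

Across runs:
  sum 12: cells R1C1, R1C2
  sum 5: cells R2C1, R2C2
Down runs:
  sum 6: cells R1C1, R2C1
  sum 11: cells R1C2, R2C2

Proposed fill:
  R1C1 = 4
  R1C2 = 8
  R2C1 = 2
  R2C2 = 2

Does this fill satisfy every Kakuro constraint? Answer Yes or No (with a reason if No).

No — the down run R1C2–R2C2 sums to 10, not 11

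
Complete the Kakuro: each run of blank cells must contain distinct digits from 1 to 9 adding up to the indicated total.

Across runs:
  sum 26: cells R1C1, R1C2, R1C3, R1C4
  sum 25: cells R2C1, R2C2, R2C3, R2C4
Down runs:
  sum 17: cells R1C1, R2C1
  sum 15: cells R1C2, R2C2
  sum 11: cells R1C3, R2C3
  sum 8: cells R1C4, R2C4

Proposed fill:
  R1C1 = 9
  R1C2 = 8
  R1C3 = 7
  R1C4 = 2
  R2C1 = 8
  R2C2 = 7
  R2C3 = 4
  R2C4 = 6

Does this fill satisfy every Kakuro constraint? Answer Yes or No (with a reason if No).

Across: 9+8+7+2=26; 8+7+4+6=25. Down: 9+8=17; 8+7=15; 7+4=11; 2+6=8. No digit repeats within any run.

Yes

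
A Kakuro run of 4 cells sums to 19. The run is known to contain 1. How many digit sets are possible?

6

4 distinct digits from 1–9 sum between 10 and 30.
Keeping only sets containing 1.
Enumerating: {1,2,7,9}, {1,3,6,9}, {1,3,7,8}, {1,4,5,9}, {1,4,6,8}, {1,5,6,7}.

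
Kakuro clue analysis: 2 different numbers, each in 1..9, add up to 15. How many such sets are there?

2 distinct digits from 1–9 sum between 3 and 17.
Enumerating: {6,9}, {7,8}.

2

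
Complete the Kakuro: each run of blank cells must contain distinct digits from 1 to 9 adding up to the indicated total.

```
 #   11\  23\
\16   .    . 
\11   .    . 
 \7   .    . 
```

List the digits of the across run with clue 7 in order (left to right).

16 in 2 cells must be {7,9}; 23 in 3 cells must be {6,8,9}.
The 16 across and the 11 down share only 7, so R1C1 = 7.
R1C2 = 16 − 7 = 9 completes the 16 across.
Given what's placed, R2C1 must be 3 to fit the 11 across and 11 down.
R2C2 = 11 − 3 = 8 completes the 11 across.
R3C1 = 11 − 10 = 1 completes the 11 down.
R3C2 = 7 − 1 = 6 completes the 7 across.

1, 6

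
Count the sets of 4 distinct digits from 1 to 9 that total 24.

4 distinct digits from 1–9 sum between 10 and 30.

8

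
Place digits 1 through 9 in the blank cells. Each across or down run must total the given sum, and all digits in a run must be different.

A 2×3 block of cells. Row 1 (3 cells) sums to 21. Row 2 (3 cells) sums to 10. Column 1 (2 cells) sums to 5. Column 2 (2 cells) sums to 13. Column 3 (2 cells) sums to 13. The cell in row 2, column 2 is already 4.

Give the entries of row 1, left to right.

The 21 across and the 5 down share only 4, so (1,1) = 4.
(1,2) = 13 − 4 = 9 completes the 13 down.
(1,3) = 21 − 13 = 8 completes the 21 across.
(2,1) = 5 − 4 = 1 completes the 5 down.
(2,3) = 10 − 5 = 5 completes the 10 across.

4 9 8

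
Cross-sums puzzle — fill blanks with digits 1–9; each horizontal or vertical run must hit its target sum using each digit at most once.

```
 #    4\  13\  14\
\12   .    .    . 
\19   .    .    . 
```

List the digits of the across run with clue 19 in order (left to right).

3 7 9

4 in 2 cells must be {1,3}.
The 19 across and the 4 down share only 3, so R2C1 = 3.
Given what's placed, R2C3 must be 9 to fit the 19 across and 14 down.
R1C1 = 4 − 3 = 1 completes the 4 down.
R1C3 = 14 − 9 = 5 completes the 14 down.
R2C2 = 19 − 12 = 7 completes the 19 across.
R1C2 = 12 − 6 = 6 completes the 12 across.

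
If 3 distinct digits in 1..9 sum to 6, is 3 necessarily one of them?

The only way to make 6 from 3 distinct digits is {1,2,3}, which contains 3.

Yes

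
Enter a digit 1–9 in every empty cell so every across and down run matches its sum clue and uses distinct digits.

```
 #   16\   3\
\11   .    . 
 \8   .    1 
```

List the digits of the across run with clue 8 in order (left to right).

16 in 2 cells must be {7,9}; 3 in 2 cells must be {1,2}.
R1C2 = 3 − 1 = 2 completes the 3 down.
R2C1 = 8 − 1 = 7 completes the 8 across.
R1C1 = 11 − 2 = 9 completes the 11 across.

7 1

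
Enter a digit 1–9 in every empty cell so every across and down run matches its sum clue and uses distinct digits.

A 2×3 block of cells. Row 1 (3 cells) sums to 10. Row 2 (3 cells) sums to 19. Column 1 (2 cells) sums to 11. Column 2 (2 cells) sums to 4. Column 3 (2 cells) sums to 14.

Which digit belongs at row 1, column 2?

4 in 2 cells must be {1,3}.
The 19 across and the 4 down share only 3, so (2,2) = 3.
Given what's placed, (2,3) must be 9 to fit the 19 across and 14 down.
(1,2) = 4 − 3 = 1 completes the 4 down.
(1,3) = 14 − 9 = 5 completes the 14 down.
(2,1) = 19 − 12 = 7 completes the 19 across.
(1,1) = 10 − 6 = 4 completes the 10 across.

1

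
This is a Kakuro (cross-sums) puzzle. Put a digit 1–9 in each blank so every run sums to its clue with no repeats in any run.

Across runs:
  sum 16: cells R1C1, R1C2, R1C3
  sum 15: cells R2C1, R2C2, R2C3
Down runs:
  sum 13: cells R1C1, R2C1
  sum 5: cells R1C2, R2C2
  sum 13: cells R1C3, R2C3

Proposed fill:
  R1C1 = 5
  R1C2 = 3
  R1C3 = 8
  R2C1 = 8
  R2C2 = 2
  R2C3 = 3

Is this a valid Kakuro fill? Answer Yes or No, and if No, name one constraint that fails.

No — the across run R2C1–R2C3 sums to 13, not 15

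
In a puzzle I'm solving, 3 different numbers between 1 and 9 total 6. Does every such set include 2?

Yes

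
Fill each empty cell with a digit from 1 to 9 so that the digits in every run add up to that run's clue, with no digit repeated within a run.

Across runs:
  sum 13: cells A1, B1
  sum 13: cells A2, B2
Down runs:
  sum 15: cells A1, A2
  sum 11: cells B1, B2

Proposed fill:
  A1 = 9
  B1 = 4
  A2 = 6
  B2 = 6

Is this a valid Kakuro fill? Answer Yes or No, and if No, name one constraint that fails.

No — the across run A2–B2 sums to 12, not 13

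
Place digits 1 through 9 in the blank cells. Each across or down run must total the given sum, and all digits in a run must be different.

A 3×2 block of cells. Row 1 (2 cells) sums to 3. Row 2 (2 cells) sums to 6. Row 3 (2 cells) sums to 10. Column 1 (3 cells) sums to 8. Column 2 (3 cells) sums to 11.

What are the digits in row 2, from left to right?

5 1

3 in 2 cells must be {1,2}.
Nothing is forced directly, so branch on (1,1), whose candidates are 1 or 2. If (1,1) = 2: that forces (1,2) = 1, (3,1) = 1, after which (3,2) would have to be in {9} for the 10 across but in {2,3,4,6,7,8} for the 11 down — contradiction. So (1,1) = 1.
(1,2) = 3 − 1 = 2 completes the 3 across.
Nothing is forced directly, so branch on (2,1), whose candidates are 2 or 4 or 5. If (2,1) = 2: that forces (2,2) = 4, after which (3,1) would have to be in {1,2,3,4,6,7,8,9} for the 10 across but in {5} for the 8 down — contradiction. If (2,1) = 4: then (2,2) would have to be in {2} for the 6 across but in {1,3,4,5,6,8} for the 11 down — contradiction. So (2,1) = 5.
(2,2) = 6 − 5 = 1 completes the 6 across.
(3,1) = 8 − 6 = 2 completes the 8 down.
(3,2) = 10 − 2 = 8 completes the 10 across.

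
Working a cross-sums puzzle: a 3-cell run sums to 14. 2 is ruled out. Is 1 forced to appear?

No

Counterexample: {3,4,7} sums to 14 under that restriction without using 1.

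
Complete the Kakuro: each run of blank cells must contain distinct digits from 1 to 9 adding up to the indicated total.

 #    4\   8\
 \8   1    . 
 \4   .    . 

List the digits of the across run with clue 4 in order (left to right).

4 in 2 cells must be {1,3}.
R1C2 = 8 − 1 = 7 completes the 8 across.
R2C1 = 4 − 1 = 3 completes the 4 down.
R2C2 = 4 − 3 = 1 completes the 4 across.

3, 1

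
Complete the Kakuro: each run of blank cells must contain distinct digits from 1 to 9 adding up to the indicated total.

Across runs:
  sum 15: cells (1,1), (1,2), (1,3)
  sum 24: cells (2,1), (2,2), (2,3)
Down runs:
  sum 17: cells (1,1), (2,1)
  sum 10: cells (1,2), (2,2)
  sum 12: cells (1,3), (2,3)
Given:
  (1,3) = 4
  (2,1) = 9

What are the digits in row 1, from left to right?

24 in 3 cells must be {7,8,9}; 17 in 2 cells must be {8,9}.
(1,1) = 17 − 9 = 8 completes the 17 down.
(1,2) = 15 − 12 = 3 completes the 15 across.
(2,2) = 10 − 3 = 7 completes the 10 down.
(2,3) = 24 − 16 = 8 completes the 24 across.

8 3 4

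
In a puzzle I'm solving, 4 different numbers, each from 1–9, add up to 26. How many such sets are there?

4 distinct digits from 1–9 sum between 10 and 30.
Enumerating: {2,7,8,9}, {3,6,8,9}, {4,5,8,9}, {4,6,7,9}, {5,6,7,8}.

5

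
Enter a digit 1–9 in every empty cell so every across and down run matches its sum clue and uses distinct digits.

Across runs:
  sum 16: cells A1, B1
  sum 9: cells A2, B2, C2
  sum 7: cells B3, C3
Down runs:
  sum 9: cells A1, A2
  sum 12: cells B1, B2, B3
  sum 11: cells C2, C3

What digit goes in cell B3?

16 in 2 cells must be {7,9}.
The 16 across and the 9 down share only 7, so A1 = 7.
B1 = 16 − 7 = 9 completes the 16 across.
A2 = 9 − 7 = 2 completes the 9 down.
B2 = 1: the only remaining digit allowed by both the 9 across and the 12 down.
C2 = 9 − 3 = 6 completes the 9 across.
B3 = 12 − 10 = 2 completes the 12 down.
C3 = 7 − 2 = 5 completes the 7 across.

2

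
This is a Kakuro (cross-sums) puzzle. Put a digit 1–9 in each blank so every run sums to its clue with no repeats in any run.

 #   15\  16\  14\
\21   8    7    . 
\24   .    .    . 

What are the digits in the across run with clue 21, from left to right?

24 in 3 cells must be {7,8,9}; 16 in 2 cells must be {7,9}.
R1C3 = 21 − 15 = 6 completes the 21 across.
R2C1 = 15 − 8 = 7 completes the 15 down.
R2C2 = 16 − 7 = 9 completes the 16 down.
R2C3 = 24 − 16 = 8 completes the 24 across.

8 7 6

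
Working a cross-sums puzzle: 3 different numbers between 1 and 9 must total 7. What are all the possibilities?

{1,2,4}

3 distinct digits from 1–9 sum between 6 and 24.
Only one set works: {1,2,4}.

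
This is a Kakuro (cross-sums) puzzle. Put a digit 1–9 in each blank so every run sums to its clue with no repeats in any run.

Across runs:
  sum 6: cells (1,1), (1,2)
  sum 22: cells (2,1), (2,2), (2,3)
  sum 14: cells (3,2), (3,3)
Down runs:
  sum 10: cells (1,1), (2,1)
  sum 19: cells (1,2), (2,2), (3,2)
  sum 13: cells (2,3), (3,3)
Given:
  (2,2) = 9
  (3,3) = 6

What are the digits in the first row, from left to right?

(2,3) = 13 − 6 = 7 completes the 13 down.
(3,2) = 14 − 6 = 8 completes the 14 across.
(1,2) = 19 − 17 = 2 completes the 19 down.
(2,1) = 22 − 16 = 6 completes the 22 across.
(1,1) = 6 − 2 = 4 completes the 6 across.

4, 2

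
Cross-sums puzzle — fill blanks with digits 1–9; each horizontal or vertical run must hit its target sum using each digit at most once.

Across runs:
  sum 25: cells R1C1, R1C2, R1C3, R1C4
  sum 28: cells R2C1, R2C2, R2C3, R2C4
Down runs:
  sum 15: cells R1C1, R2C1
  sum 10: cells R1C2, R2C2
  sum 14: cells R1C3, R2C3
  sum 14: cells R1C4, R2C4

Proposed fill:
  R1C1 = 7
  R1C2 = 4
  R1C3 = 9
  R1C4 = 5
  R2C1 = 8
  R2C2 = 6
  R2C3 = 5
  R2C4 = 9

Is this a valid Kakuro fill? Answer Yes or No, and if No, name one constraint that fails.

Across: 7+4+9+5=25; 8+6+5+9=28. Down: 7+8=15; 4+6=10; 9+5=14; 5+9=14. No digit repeats within any run.

Yes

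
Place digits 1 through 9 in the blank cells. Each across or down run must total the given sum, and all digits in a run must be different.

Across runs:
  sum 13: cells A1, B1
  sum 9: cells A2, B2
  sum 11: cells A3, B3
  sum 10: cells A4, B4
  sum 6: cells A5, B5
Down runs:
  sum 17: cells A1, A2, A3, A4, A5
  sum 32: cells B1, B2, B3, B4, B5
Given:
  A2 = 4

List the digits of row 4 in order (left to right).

1, 9

Given what's placed, A1 must be 7 to fit the 13 across and 17 down.
B1 = 13 − 7 = 6 completes the 13 across.
B2 = 9 − 4 = 5 completes the 9 across.
Given what's placed, B5 must be 4 to fit the 6 across and 32 down.
A5 = 6 − 4 = 2 completes the 6 across.
A3 = 3: the only remaining digit allowed by both the 11 across and the 17 down.
B3 = 11 − 3 = 8 completes the 11 across.
A4 = 17 − 16 = 1 completes the 17 down.
B4 = 10 − 1 = 9 completes the 10 across.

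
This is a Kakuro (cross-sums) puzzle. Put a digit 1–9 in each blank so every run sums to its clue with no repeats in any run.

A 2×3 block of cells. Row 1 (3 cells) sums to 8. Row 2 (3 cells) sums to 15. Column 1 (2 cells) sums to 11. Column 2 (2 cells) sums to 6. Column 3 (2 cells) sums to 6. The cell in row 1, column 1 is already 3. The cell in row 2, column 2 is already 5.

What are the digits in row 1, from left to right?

(1,2) = 6 − 5 = 1 completes the 6 down.
(1,3) = 8 − 4 = 4 completes the 8 across.
(2,1) = 11 − 3 = 8 completes the 11 down.
(2,3) = 15 − 13 = 2 completes the 15 across.

3 1 4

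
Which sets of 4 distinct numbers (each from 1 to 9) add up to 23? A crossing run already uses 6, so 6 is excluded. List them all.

{1,5,8,9}; {2,4,8,9}; {2,5,7,9}; {3,4,7,9}; {3,5,7,8}

4 distinct digits from 1–9 sum between 10 and 30.
Dropping sets that contain 6.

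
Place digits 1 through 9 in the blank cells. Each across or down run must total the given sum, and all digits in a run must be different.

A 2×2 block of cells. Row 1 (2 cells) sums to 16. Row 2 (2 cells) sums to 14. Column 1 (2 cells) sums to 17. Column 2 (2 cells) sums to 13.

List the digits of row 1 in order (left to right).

16 in 2 cells must be {7,9}; 17 in 2 cells must be {8,9}.
The 16 across and the 17 down share only 9, so (1,1) = 9.
(1,2) = 16 − 9 = 7 completes the 16 across.
(2,1) = 17 − 9 = 8 completes the 17 down.
(2,2) = 14 − 8 = 6 completes the 14 across.

9 7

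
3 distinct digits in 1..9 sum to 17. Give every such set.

{1,7,9}; {2,6,9}; {2,7,8}; {3,5,9}; {3,6,8}; {4,5,8}; {4,6,7}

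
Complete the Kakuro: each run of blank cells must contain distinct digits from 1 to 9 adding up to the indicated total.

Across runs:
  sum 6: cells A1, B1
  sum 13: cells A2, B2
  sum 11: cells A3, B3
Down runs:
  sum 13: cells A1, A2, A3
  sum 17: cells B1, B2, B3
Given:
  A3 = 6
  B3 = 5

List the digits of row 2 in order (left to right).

B1 = 4: the only remaining digit allowed by both the 6 across and the 17 down.
B2 = 17 − 9 = 8 completes the 17 down.
A1 = 6 − 4 = 2 completes the 6 across.
A2 = 13 − 8 = 5 completes the 13 across.

5, 8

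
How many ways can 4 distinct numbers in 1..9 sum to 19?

11

4 distinct digits from 1–9 sum between 10 and 30.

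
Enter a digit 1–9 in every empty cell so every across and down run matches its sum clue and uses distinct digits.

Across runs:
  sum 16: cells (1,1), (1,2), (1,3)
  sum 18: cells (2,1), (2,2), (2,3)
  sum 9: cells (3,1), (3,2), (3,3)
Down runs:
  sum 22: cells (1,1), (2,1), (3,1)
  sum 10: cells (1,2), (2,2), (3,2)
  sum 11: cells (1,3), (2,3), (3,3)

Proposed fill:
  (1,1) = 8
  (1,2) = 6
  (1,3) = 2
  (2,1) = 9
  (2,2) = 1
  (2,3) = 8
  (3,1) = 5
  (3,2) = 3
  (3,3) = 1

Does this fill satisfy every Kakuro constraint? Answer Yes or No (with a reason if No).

Yes

Across: 8+6+2=16; 9+1+8=18; 5+3+1=9. Down: 8+9+5=22; 6+1+3=10; 2+8+1=11. No digit repeats within any run.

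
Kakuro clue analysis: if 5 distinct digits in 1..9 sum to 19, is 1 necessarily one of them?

Every partition of 19 into 5 distinct digits includes 1: {1,2,3,4,9}, {1,2,3,5,8}, {1,2,3,6,7}, {1,2,4,5,7}, {1,3,4,5,6}.

Yes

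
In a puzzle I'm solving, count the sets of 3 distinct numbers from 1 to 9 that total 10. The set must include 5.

3 distinct digits from 1–9 sum between 6 and 24.
Keeping only sets containing 5.
Enumerating: {1,4,5}, {2,3,5}.

2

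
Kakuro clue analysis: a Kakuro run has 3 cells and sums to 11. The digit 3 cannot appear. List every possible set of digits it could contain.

{1,2,8}; {1,4,6}; {2,4,5}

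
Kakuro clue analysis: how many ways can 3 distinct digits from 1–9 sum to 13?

7

3 distinct digits from 1–9 sum between 6 and 24.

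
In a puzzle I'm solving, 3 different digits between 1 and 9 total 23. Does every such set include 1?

No

The only way to make 23 from 3 distinct digits is {6,8,9}, which does not contain 1.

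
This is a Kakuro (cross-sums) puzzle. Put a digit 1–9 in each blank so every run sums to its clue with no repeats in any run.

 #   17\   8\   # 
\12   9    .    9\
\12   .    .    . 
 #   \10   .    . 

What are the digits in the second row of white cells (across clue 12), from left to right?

8, 1, 3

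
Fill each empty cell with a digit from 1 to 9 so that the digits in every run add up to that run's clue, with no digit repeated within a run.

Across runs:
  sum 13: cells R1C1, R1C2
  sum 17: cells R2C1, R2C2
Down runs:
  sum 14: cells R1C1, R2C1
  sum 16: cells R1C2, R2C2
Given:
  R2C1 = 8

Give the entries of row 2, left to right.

8 9

17 in 2 cells must be {8,9}; 16 in 2 cells must be {7,9}.
R1C1 = 14 − 8 = 6 completes the 14 down.
R1C2 = 13 − 6 = 7 completes the 13 across.
R2C2 = 17 − 8 = 9 completes the 17 across.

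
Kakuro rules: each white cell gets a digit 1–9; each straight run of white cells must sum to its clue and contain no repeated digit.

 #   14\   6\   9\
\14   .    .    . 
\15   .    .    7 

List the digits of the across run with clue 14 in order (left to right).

8 4 2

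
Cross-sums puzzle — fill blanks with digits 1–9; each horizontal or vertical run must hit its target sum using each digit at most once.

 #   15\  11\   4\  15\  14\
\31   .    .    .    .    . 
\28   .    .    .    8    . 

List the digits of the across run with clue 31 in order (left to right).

6 9 1 7 8

4 in 2 cells must be {1,3}.
R1C4 = 15 − 8 = 7 completes the 15 down.
Nothing is forced directly, so branch on R2C5, whose candidates are 5 or 6 or 9. If R2C5 = 5: that forces R1C5 = 9, after which R2C3 would have to be in {2,4,6,7,9} for the 28 across but in {1,3} for the 4 down — contradiction. If R2C5 = 9: that forces R1C5 = 5, after which R1C3 would have to be in {2,4,6,8,9} for the 31 across but in {1,3} for the 4 down — contradiction. So R2C5 = 6.
R1C5 = 14 − 6 = 8 completes the 14 down.
No cell is forced outright now. R1C1 can only be 6 or 9 (the digits allowed by both its 31 across and its 15 down). If R1C1 = 9: then R2C1 would have to be in {1,2,3,4,5,7,9} for the 28 across but in {6} for the 15 down — contradiction. So R1C1 = 6.
Given what's placed, R1C2 must be 9 to fit the 31 across and 11 down.
R1C3 = 31 − 30 = 1 completes the 31 across.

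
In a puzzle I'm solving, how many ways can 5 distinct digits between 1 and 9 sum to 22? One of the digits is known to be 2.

5 distinct digits from 1–9 sum between 15 and 35.
Keeping only sets containing 2.
Enumerating: {1,2,3,7,9}, {1,2,4,6,9}, {1,2,4,7,8}, {1,2,5,6,8}, {2,3,4,5,8}, {2,3,4,6,7}.

6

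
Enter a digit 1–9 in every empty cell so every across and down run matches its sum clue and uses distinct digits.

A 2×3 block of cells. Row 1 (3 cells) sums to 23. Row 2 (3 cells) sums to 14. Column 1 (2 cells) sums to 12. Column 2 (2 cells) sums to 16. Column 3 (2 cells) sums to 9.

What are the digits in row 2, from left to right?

23 in 3 cells must be {6,8,9}; 16 in 2 cells must be {7,9}.
The 23 across and the 16 down share only 9, so (1,2) = 9.
(2,2) = 16 − 9 = 7 completes the 16 down.
Given what's placed, (1,1) must be 8 to fit the 23 across and 12 down.
(1,3) = 23 − 17 = 6 completes the 23 across.
(2,1) = 12 − 8 = 4 completes the 12 down.
(2,3) = 14 − 11 = 3 completes the 14 across.

4 7 3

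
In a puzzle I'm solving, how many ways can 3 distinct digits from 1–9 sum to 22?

3 distinct digits from 1–9 sum between 6 and 24.
Enumerating: {5,8,9}, {6,7,9}.

2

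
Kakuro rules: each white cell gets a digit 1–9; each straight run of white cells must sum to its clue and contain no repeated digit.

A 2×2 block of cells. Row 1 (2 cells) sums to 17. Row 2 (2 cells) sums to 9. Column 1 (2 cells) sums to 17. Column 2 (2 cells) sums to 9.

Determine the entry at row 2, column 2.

17 in 2 cells must be {8,9}.
The 17 across and the 9 down share only 8, so (1,2) = 8.
The 9 across and the 17 down share only 8, so (2,1) = 8.
(2,2) = 9 − 8 = 1 completes the 9 across.
(1,1) = 17 − 8 = 9 completes the 17 across.

1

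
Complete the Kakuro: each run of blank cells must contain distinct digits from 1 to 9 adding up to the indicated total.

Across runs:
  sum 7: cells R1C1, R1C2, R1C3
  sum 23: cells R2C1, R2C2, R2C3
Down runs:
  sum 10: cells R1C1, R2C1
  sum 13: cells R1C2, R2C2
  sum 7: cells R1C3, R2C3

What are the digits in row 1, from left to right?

7 in 3 cells must be {1,2,4}; 23 in 3 cells must be {6,8,9}.
The 7 across and the 13 down share only 4, so R1C2 = 4.
R2C2 = 13 − 4 = 9 completes the 13 down.
Given what's placed, R2C3 must be 6 to fit the 23 across and 7 down.
R1C3 = 7 − 6 = 1 completes the 7 down.
R2C1 = 23 − 15 = 8 completes the 23 across.
R1C1 = 7 − 5 = 2 completes the 7 across.

2 4 1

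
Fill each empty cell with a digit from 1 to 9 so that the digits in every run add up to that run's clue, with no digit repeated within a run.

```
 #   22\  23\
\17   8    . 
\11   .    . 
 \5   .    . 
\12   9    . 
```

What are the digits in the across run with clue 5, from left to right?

17 in 2 cells must be {8,9}.
R1C2 = 17 − 8 = 9 completes the 17 across.
R4C2 = 12 − 9 = 3 completes the 12 across.
R3C2 = 4: the only remaining digit allowed by both the 5 across and the 23 down.
R2C2 = 23 − 16 = 7 completes the 23 down.
R3C1 = 5 − 4 = 1 completes the 5 across.
R2C1 = 11 − 7 = 4 completes the 11 across.

1, 4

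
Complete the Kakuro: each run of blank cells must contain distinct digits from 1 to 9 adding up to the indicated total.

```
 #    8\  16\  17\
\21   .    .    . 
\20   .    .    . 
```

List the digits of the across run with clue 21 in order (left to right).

16 in 2 cells must be {7,9}; 17 in 2 cells must be {8,9}.
Nothing is forced directly, so branch on R1C2, whose candidates are 7 or 9. If R1C2 = 9: that forces R1C3 = 8, R2C2 = 7, R2C3 = 9, after which R1C1 would have to be in {4} for the 21 across but in {1,2,3,5,6,7} for the 8 down — contradiction. So R1C2 = 7.
R2C2 = 16 − 7 = 9 completes the 16 down.
Given what's placed, R2C3 must be 8 to fit the 20 across and 17 down.
R1C3 = 17 − 8 = 9 completes the 17 down.
R2C1 = 20 − 17 = 3 completes the 20 across.
R1C1 = 21 − 16 = 5 completes the 21 across.

5 7 9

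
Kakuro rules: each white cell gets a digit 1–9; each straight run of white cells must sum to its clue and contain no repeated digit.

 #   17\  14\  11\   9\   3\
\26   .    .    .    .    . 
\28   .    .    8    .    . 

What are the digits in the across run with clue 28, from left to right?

9 5 8 4 2

17 in 2 cells must be {8,9}; 3 in 2 cells must be {1,2}.
R1C3 = 11 − 8 = 3 completes the 11 down.
Given what's placed, R2C1 must be 9 to fit the 28 across and 17 down.
R1C1 = 17 − 9 = 8 completes the 17 down.
Nothing is forced directly, so branch on R2C2, whose candidates are 5 or 6. If R2C2 = 6: then R1C2 would have to be in {1,2,4,5,6,7,9} for the 26 across but in {8} for the 14 down — contradiction. So R2C2 = 5.
R1C2 = 14 − 5 = 9 completes the 14 down.
R2C5 = 2: the only remaining digit allowed by both the 28 across and the 3 down.
R1C5 = 3 − 2 = 1 completes the 3 down.
R2C4 = 28 − 24 = 4 completes the 28 across.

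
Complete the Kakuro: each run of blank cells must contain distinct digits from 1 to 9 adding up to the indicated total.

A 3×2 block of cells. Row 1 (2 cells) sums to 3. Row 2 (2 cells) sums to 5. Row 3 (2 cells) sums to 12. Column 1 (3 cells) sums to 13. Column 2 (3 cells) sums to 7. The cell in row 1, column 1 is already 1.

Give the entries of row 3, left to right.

3 in 2 cells must be {1,2}; 7 in 3 cells must be {1,2,4}.
(1,2) = 3 − 1 = 2 completes the 3 across.
Given what's placed, (3,2) must be 4 to fit the 12 across and 7 down.
(2,2) = 7 − 6 = 1 completes the 7 down.
(3,1) = 12 − 4 = 8 completes the 12 across.
(2,1) = 5 − 1 = 4 completes the 5 across.

8 4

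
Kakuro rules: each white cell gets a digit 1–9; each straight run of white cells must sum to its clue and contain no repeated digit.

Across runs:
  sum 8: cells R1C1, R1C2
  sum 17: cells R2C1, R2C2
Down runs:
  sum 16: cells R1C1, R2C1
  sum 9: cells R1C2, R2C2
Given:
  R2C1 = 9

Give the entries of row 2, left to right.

9 8

17 in 2 cells must be {8,9}; 16 in 2 cells must be {7,9}.
R1C1 = 16 − 9 = 7 completes the 16 down.
R1C2 = 8 − 7 = 1 completes the 8 across.
R2C2 = 17 − 9 = 8 completes the 17 across.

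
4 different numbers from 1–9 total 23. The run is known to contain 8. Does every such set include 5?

No

Counterexample: {2,4,8,9} sums to 23 under that restriction without using 5.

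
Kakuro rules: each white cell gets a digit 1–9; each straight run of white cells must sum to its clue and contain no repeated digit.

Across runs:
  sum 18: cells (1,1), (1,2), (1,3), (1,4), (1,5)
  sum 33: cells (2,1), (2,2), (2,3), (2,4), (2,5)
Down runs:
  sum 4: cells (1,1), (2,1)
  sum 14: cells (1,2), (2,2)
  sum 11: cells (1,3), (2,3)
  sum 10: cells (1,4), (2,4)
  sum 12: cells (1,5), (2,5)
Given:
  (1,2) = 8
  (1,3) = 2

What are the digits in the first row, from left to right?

1 8 2 3 4

4 in 2 cells must be {1,3}.
Only 3 fits (2,1) under both its across sum 33 and down sum 4.
(2,2) = 14 − 8 = 6 completes the 14 down.
(2,3) = 11 − 2 = 9 completes the 11 down.
(1,1) = 4 − 3 = 1 completes the 4 down.
Nothing is forced directly, so branch on (2,4), whose candidates are 7 or 8. If (2,4) = 8: then (1,4) would have to be in {3,4} for the 18 across but in {2} for the 10 down — contradiction. So (2,4) = 7.
(1,4) = 10 − 7 = 3 completes the 10 down.
(1,5) = 18 − 14 = 4 completes the 18 across.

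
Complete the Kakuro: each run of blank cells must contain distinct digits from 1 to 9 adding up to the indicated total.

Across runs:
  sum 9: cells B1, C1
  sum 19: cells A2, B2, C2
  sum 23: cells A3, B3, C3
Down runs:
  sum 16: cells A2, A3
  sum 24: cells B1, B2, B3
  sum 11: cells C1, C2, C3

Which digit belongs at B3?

23 in 3 cells must be {6,8,9}; 16 in 2 cells must be {7,9}; 24 in 3 cells must be {7,8,9}.
Only 9 fits A3 under both its across sum 23 and down sum 16.
Given what's placed, B3 must be 8 to fit the 23 across and 24 down.

8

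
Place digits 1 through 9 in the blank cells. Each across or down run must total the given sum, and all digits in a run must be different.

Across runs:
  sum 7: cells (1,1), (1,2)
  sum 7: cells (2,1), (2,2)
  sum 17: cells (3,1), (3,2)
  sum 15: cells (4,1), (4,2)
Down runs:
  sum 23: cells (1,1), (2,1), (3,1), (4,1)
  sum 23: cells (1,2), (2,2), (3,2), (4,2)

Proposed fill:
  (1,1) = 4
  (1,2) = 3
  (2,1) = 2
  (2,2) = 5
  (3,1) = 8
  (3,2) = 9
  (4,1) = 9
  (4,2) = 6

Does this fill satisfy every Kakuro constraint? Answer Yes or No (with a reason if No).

Across: 4+3=7; 2+5=7; 8+9=17; 9+6=15. Down: 4+2+8+9=23; 3+5+9+6=23. No digit repeats within any run.

Yes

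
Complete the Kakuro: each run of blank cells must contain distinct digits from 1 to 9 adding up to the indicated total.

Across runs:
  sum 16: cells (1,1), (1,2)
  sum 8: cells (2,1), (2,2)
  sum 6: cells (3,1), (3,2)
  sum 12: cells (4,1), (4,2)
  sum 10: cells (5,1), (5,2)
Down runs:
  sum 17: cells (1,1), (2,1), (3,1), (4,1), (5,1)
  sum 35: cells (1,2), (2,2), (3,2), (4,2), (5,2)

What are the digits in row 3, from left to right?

16 in 2 cells must be {7,9}; 35 in 5 cells must be {5,6,7,8,9}.
Only 7 fits (1,1) under both its across sum 16 and down sum 17.
(1,2) = 16 − 7 = 9 completes the 16 across.
Given what's placed, (3,2) must be 5 to fit the 6 across and 35 down.
(3,1) = 6 − 5 = 1 completes the 6 across.

1 5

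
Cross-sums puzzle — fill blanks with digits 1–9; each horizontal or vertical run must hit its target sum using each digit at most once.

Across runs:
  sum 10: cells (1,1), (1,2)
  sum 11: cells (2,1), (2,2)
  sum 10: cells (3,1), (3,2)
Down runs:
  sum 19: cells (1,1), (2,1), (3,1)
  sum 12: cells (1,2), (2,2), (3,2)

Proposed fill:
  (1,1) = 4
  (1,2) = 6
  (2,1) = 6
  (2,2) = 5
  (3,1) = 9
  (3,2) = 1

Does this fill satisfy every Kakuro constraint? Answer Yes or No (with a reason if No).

Yes

Across: 4+6=10; 6+5=11; 9+1=10. Down: 4+6+9=19; 6+5+1=12. No digit repeats within any run.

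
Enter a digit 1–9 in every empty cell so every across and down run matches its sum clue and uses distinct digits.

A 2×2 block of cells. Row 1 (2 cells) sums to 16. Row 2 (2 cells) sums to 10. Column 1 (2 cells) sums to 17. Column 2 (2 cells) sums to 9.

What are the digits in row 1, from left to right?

16 in 2 cells must be {7,9}; 17 in 2 cells must be {8,9}.
The 16 across and the 17 down share only 9, so (1,1) = 9.
(1,2) = 16 − 9 = 7 completes the 16 across.
(2,1) = 17 − 9 = 8 completes the 17 down.
(2,2) = 10 − 8 = 2 completes the 10 across.

9 7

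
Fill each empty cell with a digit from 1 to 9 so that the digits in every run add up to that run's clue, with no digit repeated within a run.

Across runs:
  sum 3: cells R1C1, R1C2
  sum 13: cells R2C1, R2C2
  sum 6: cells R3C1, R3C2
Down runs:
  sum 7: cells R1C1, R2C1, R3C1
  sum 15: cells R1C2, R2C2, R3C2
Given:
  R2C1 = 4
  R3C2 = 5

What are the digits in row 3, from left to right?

3 in 2 cells must be {1,2}; 7 in 3 cells must be {1,2,4}.
R2C2 = 13 − 4 = 9 completes the 13 across.
R3C1 = 6 − 5 = 1 completes the 6 across.
R1C1 = 7 − 5 = 2 completes the 7 down.
R1C2 = 3 − 2 = 1 completes the 3 across.

1, 5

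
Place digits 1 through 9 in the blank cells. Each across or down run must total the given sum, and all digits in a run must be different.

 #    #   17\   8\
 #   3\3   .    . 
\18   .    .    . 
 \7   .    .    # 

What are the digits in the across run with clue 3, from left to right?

2 1

3 in 2 cells must be {1,2}.
Nothing is forced directly, so branch on R2C1, whose candidates are 1 or 2. If R2C1 = 1: then R2C3 would have to be in {8,9} for the 18 across but in {1,2,3,5,6,7} for the 8 down — contradiction. So R2C1 = 2.
R2C3 = 7: the only remaining digit allowed by both the 18 across and the 8 down.
R3C1 = 3 − 2 = 1 completes the 3 down.
R3C2 = 7 − 1 = 6 completes the 7 across.
R1C2 = 2: the only remaining digit allowed by both the 3 across and the 17 down.
R1C3 = 3 − 2 = 1 completes the 3 across.
R2C2 = 18 − 9 = 9 completes the 18 across.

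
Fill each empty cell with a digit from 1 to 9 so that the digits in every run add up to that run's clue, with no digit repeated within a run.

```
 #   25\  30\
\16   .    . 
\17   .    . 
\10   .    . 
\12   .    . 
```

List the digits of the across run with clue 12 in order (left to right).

16 in 2 cells must be {7,9}; 17 in 2 cells must be {8,9}; 30 in 4 cells must be {6,7,8,9}.
Nothing is forced directly, so branch on R1C1, whose candidates are 7 or 9. If R1C1 = 9: that forces R1C2 = 7, R2C1 = 8, R2C2 = 9, R4C2 = 8, R3C2 = 6, after which R4C1 would have to be in {4} for the 12 across but in {1,2,3,5,6,7} for the 25 down — contradiction. So R1C1 = 7.
R1C2 = 16 − 7 = 9 completes the 16 across.
Given what's placed, R2C2 must be 8 to fit the 17 across and 30 down.
R4C2 = 7: the only remaining digit allowed by both the 12 across and the 30 down.
R2C1 = 17 − 8 = 9 completes the 17 across.
R3C2 = 30 − 24 = 6 completes the 30 down.
R4C1 = 12 − 7 = 5 completes the 12 across.

5 7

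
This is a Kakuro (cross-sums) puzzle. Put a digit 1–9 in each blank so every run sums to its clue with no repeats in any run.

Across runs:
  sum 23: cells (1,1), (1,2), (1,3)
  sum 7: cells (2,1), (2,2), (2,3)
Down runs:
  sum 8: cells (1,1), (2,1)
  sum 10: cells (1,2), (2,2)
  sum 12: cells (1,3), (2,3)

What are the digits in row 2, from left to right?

2, 1, 4

23 in 3 cells must be {6,8,9}; 7 in 3 cells must be {1,2,4}.
The 23 across and the 8 down share only 6, so (1,1) = 6.
(2,1) = 8 − 6 = 2 completes the 8 down.
Given what's placed, (2,3) must be 4 to fit the 7 across and 12 down.
(1,3) = 12 − 4 = 8 completes the 12 down.
(2,2) = 7 − 6 = 1 completes the 7 across.
(1,2) = 23 − 14 = 9 completes the 23 across.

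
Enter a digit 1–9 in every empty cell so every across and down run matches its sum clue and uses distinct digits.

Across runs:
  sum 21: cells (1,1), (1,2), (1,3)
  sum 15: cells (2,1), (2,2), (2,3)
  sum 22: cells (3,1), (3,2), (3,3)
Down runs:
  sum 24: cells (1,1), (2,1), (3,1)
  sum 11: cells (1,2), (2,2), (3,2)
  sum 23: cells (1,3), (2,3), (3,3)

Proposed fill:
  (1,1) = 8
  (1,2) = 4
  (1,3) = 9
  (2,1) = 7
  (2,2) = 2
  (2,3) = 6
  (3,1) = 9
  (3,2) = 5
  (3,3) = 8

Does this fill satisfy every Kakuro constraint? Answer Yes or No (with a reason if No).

Yes

Across: 8+4+9=21; 7+2+6=15; 9+5+8=22. Down: 8+7+9=24; 4+2+5=11; 9+6+8=23. No digit repeats within any run.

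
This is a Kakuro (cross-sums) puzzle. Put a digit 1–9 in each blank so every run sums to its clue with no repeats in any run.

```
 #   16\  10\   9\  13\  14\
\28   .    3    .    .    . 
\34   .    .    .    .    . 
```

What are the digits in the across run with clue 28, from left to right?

7, 3, 1, 9, 8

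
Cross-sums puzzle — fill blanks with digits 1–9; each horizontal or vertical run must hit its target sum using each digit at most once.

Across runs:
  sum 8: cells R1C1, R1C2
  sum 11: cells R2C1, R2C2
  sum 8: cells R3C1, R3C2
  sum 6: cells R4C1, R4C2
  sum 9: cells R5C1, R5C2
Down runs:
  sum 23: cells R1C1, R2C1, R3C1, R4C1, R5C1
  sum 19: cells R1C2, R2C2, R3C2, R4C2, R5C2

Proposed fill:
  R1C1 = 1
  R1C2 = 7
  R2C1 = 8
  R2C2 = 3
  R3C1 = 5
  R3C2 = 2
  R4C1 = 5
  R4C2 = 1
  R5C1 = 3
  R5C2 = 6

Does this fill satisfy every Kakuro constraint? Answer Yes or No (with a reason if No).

No — the across run R3C1–R3C2 sums to 7, not 8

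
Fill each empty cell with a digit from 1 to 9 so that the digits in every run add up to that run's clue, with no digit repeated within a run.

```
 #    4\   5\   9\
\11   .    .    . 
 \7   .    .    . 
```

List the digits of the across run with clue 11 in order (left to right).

3 1 7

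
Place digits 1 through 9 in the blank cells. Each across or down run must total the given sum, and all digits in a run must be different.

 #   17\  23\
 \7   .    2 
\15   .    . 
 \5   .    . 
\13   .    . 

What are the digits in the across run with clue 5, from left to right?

R1C1 = 7 − 2 = 5 completes the 7 across.
R3C2 = 4: the only remaining digit allowed by both the 5 across and the 23 down.
R3C1 = 5 − 4 = 1 completes the 5 across.
No cell is forced outright now. R2C2 can only be 8 or 9 (the digits allowed by both its 15 across and its 23 down). If R2C2 = 9: then R2C1 would have to be in {6} for the 15 across but in {2,3,4,7,8,9} for the 17 down — contradiction. So R2C2 = 8.
R2C1 = 15 − 8 = 7 completes the 15 across.
R4C1 = 17 − 13 = 4 completes the 17 down.
R4C2 = 13 − 4 = 9 completes the 13 across.

1 4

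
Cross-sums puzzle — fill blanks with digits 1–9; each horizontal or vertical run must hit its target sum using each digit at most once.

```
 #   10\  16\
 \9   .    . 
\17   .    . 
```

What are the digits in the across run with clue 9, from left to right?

2 7

17 in 2 cells must be {8,9}; 16 in 2 cells must be {7,9}.
The 9 across and the 16 down share only 7, so R1C2 = 7.
R2C2 = 16 − 7 = 9 completes the 16 down.
R1C1 = 9 − 7 = 2 completes the 9 across.
R2C1 = 17 − 9 = 8 completes the 17 across.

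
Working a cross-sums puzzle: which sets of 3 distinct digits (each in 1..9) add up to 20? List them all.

3 distinct digits from 1–9 sum between 6 and 24.

{3,8,9}; {4,7,9}; {5,6,9}; {5,7,8}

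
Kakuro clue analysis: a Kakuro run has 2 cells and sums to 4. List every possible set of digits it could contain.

2 distinct digits from 1–9 sum between 3 and 17.
Only one set works: {1,3}.

{1,3}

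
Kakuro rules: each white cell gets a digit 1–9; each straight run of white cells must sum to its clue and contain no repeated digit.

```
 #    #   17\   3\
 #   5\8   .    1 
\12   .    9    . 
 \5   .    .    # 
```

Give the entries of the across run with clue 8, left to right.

3 in 2 cells must be {1,2}.
R1C2 = 8 − 1 = 7 completes the 8 across.
R2C3 = 3 − 1 = 2 completes the 3 down.
R3C2 = 17 − 16 = 1 completes the 17 down.
R2C1 = 12 − 11 = 1 completes the 12 across.
R3C1 = 5 − 1 = 4 completes the 5 across.

7, 1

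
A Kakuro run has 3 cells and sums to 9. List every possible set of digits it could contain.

3 distinct digits from 1–9 sum between 6 and 24.

{1,2,6}; {1,3,5}; {2,3,4}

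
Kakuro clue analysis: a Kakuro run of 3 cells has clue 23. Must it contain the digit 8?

Yes

The only way to make 23 from 3 distinct digits is {6,8,9}, which contains 8.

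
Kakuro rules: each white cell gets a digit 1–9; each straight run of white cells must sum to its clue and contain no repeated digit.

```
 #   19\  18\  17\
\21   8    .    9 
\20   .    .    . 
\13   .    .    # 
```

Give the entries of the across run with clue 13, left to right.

17 in 2 cells must be {8,9}.
R1C2 = 21 − 17 = 4 completes the 21 across.
R2C3 = 17 − 9 = 8 completes the 17 down.
No cell is forced outright now. R2C2 can only be 5 or 9 (the digits allowed by both its 20 across and its 18 down). If R2C2 = 9: then R2C1 would have to be in {3} for the 20 across but in {2,4,5,6,7,9} for the 19 down — contradiction. So R2C2 = 5.
R2C1 = 20 − 13 = 7 completes the 20 across.
R3C1 = 19 − 15 = 4 completes the 19 down.
R3C2 = 13 − 4 = 9 completes the 13 across.

4 9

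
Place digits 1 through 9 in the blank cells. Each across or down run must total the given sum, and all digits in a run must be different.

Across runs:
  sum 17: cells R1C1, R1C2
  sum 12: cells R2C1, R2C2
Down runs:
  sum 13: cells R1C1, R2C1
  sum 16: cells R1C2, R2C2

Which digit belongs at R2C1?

17 in 2 cells must be {8,9}; 16 in 2 cells must be {7,9}.
The 17 across and the 16 down share only 9, so R1C2 = 9.
R2C2 = 16 − 9 = 7 completes the 16 down.
R1C1 = 17 − 9 = 8 completes the 17 across.
R2C1 = 12 − 7 = 5 completes the 12 across.

5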